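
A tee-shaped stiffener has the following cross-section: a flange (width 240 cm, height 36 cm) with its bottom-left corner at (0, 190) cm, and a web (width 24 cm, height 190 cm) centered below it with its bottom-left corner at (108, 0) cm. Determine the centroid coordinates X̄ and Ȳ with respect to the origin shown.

web: A = 24 × 190 = 4560.00, centroid at (120.00, 95.00).
flange: A = 240 × 36 = 8640.00, centroid at (120.00, 208.00).
ΣA = 13200.00 cm², ΣAX̄ = 1584000.00 cm³, ΣAȲ = 2230320.00 cm³.
X̄ = 1584000.00/13200.00 = 120.00 cm; Ȳ = 2230320.00/13200.00 = 168.96 cm.

X̄ = 120.00 cm, Ȳ = 168.96 cm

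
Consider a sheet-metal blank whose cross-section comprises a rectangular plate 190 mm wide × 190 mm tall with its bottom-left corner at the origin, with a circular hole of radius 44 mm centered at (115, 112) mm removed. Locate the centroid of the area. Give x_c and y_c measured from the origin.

plate: A = 190 × 190 = 36100.00, centroid at (95.00, 95.00).
hole: A = −π·44² = -6082.12, centroid at (115.00, 112.00).
ΣA = 30017.88 mm²
ΣAx_c = (36100.00)(95.00) + (-6082.12)(115.00) = 2730055.81 mm³
ΣAy_c = (36100.00)(95.00) + (-6082.12)(112.00) = 2748302.18 mm³
x_c = 2730055.81 / 30017.88 = 90.95 mm
y_c = 2748302.18 / 30017.88 = 91.56 mm

x_c = 90.95 mm, y_c = 91.56 mm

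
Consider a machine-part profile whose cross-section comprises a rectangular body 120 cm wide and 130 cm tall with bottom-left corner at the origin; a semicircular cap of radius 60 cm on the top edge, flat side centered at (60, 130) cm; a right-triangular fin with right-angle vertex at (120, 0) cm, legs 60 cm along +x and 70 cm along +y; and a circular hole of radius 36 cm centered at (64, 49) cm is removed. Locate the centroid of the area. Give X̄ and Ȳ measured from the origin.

Part | A | x̄ᵢ | ȳᵢ | A·x̄ᵢ | A·ȳᵢ
rectangular body | 15600.00 | 60.00 | 65.00 | 936000.00 | 1014000.00
semicircular top | 5654.87 | 60.00 | 155.46 | 339292.01 | 879132.68
triangular fin | 2100.00 | 140.00 | 23.33 | 294000.00 | 49000.00
hole | -4071.50 | 64.00 | 49.00 | -260576.26 | -199503.70
Σ | 19283.36 |  |  | 1308715.75 | 1742628.98
X̄ = 1308715.75 / 19283.36 = 67.87 cm
Ȳ = 1742628.98 / 19283.36 = 90.37 cm

X̄ = 67.87 cm, Ȳ = 90.37 cm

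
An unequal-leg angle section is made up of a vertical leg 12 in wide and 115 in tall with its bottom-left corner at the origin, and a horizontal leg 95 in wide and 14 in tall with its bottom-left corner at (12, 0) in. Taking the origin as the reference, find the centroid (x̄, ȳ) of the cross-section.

Part | A | x̄ᵢ | ȳᵢ | A·x̄ᵢ | A·ȳᵢ
vertical leg | 1380.00 | 6.00 | 57.50 | 8280.00 | 79350.00
horizontal leg | 1330.00 | 59.50 | 7.00 | 79135.00 | 9310.00
Σ | 2710.00 |  |  | 87415.00 | 88660.00
x̄ = 87415.00 / 2710.00 = 32.26 in
ȳ = 88660.00 / 2710.00 = 32.72 in

x̄ = 32.26 in, ȳ = 32.72 in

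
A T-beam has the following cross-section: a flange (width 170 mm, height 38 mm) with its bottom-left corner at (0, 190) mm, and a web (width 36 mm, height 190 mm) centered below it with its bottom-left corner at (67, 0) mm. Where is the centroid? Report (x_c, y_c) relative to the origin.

x_c = 85.00 mm, y_c = 150.37 mm

Part | A | x̄ᵢ | ȳᵢ | A·x̄ᵢ | A·ȳᵢ
web | 6840.00 | 85.00 | 95.00 | 581400.00 | 649800.00
flange | 6460.00 | 85.00 | 209.00 | 549100.00 | 1350140.00
Σ | 13300.00 |  |  | 1130500.00 | 1999940.00
x_c = 1130500.00 / 13300.00 = 85.00 mm
y_c = 1999940.00 / 13300.00 = 150.37 mm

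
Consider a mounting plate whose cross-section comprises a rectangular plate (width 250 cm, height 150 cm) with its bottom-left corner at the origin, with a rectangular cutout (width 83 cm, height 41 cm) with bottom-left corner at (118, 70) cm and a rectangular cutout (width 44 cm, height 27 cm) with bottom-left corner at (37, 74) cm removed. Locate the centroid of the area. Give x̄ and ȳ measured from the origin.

x̄ = 123.82 cm, ȳ = 72.95 cm

plate: A = 250 × 150 = 37500.00, centroid at (125.00, 75.00).
hole 1: A = −(83 × 41) = -3403.00, centroid at (159.50, 90.50).
hole 2: A = −(44 × 27) = -1188.00, centroid at (59.00, 87.50).
ΣA = 32909.00 cm², ΣAx̄ = 4074629.50 cm³, ΣAȳ = 2400578.50 cm³.
x̄ = 4074629.50/32909.00 = 123.82 cm; ȳ = 2400578.50/32909.00 = 72.95 cm.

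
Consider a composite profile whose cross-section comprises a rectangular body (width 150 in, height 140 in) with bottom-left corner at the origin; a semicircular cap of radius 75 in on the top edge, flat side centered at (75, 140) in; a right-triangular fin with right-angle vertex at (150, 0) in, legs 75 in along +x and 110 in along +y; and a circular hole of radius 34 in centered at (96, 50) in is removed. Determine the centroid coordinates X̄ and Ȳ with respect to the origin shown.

rectangular body: A = 150 × 140 = 21000.00, centroid at (75.00, 70.00).
semicircular top: A = ½π·75² = 8835.73, centroid at (75.00, 171.83).
triangular fin: A = ½·75·110 = 4125.00, centroid at (175.00, 36.67).
hole: A = −π·34² = -3631.68, centroid at (96.00, 50.00).
ΣA = 30329.05 in²
ΣAX̄ = (21000.00)(75.00) + (8835.73)(75.00) + (4125.00)(175.00) + (-3631.68)(96.00) = 2610913.31 in³
ΣAȲ = (21000.00)(70.00) + (8835.73)(171.83) + (4125.00)(36.67) + (-3631.68)(50.00) = 2957918.05 in³
X̄ = 2610913.31 / 30329.05 = 86.09 in
Ȳ = 2957918.05 / 30329.05 = 97.53 in

X̄ = 86.09 in, Ȳ = 97.53 in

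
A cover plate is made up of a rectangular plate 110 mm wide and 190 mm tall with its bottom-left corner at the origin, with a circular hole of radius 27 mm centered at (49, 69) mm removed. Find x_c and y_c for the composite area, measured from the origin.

x_c = 55.74 mm, y_c = 98.20 mm

Part | A | x̄ᵢ | ȳᵢ | A·x̄ᵢ | A·ȳᵢ
plate | 20900.00 | 55.00 | 95.00 | 1149500.00 | 1985500.00
hole | -2290.22 | 49.00 | 69.00 | -112220.83 | -158025.25
Σ | 18609.78 |  |  | 1037279.17 | 1827474.75
x_c = 1037279.17 / 18609.78 = 55.74 mm
y_c = 1827474.75 / 18609.78 = 98.20 mm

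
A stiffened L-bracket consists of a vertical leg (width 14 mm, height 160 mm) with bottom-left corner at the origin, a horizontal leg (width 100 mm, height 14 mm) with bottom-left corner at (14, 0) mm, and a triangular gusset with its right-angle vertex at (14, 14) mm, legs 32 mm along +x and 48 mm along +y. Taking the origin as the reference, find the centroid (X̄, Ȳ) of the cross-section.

vertical leg: A = 14 × 160 = 2240.00, centroid at (7.00, 80.00).
horizontal leg: A = 100 × 14 = 1400.00, centroid at (64.00, 7.00).
gusset: A = ½·32·48 = 768.00, centroid at (24.67, 30.00).
ΣA = 4408.00 mm²
ΣAX̄ = (2240.00)(7.00) + (1400.00)(64.00) + (768.00)(24.67) = 124224.00 mm³
ΣAȲ = (2240.00)(80.00) + (1400.00)(7.00) + (768.00)(30.00) = 212040.00 mm³
X̄ = 124224.00 / 4408.00 = 28.18 mm
Ȳ = 212040.00 / 4408.00 = 48.10 mm

X̄ = 28.18 mm, Ȳ = 48.10 mm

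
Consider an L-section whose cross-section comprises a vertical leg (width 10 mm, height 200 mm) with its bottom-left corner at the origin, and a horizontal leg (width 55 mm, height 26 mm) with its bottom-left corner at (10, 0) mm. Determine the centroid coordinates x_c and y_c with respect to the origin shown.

x_c = 18.55 mm, y_c = 63.73 mm

Part | A | x̄ᵢ | ȳᵢ | A·x̄ᵢ | A·ȳᵢ
vertical leg | 2000.00 | 5.00 | 100.00 | 10000.00 | 200000.00
horizontal leg | 1430.00 | 37.50 | 13.00 | 53625.00 | 18590.00
Σ | 3430.00 |  |  | 63625.00 | 218590.00
x_c = 63625.00 / 3430.00 = 18.55 mm
y_c = 218590.00 / 3430.00 = 63.73 mm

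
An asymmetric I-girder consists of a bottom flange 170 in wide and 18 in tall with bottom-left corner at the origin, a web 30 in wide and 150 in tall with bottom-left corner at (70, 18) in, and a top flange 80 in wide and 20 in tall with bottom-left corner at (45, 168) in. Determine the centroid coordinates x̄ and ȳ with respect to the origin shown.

bottom flange: A = 170 × 18 = 3060.00, centroid at (85.00, 9.00).
web: A = 30 × 150 = 4500.00, centroid at (85.00, 93.00).
top flange: A = 80 × 20 = 1600.00, centroid at (85.00, 178.00).
ΣA = 9160.00 in²
ΣAx̄ = (3060.00)(85.00) + (4500.00)(85.00) + (1600.00)(85.00) = 778600.00 in³
ΣAȳ = (3060.00)(9.00) + (4500.00)(93.00) + (1600.00)(178.00) = 730840.00 in³
x̄ = 778600.00 / 9160.00 = 85.00 in
ȳ = 730840.00 / 9160.00 = 79.79 in

x̄ = 85.00 in, ȳ = 79.79 in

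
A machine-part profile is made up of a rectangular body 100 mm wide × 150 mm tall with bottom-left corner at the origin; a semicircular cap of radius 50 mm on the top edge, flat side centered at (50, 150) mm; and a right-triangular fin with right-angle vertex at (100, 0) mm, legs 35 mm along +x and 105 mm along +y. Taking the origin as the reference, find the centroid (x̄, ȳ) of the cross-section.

rectangular body: A = 100 × 150 = 15000.00, centroid at (50.00, 75.00).
semicircular top: A = ½π·50² = 3926.99, centroid at (50.00, 171.22).
triangular fin: A = ½·35·105 = 1837.50, centroid at (111.67, 35.00).
ΣA = 20764.49 mm²
ΣAx̄ = (15000.00)(50.00) + (3926.99)(50.00) + (1837.50)(111.67) = 1151537.04 mm³
ΣAȳ = (15000.00)(75.00) + (3926.99)(171.22) + (1837.50)(35.00) = 1861694.46 mm³
x̄ = 1151537.04 / 20764.49 = 55.46 mm
ȳ = 1861694.46 / 20764.49 = 89.66 mm

x̄ = 55.46 mm, ȳ = 89.66 mm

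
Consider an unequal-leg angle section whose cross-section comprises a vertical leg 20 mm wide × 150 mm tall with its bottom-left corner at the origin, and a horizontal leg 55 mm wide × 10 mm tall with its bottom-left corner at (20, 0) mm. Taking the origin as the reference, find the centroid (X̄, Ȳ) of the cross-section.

X̄ = 15.81 mm, Ȳ = 64.15 mm

vertical leg: A = 20 × 150 = 3000.00, centroid at (10.00, 75.00).
horizontal leg: A = 55 × 10 = 550.00, centroid at (47.50, 5.00).
ΣA = 3550.00 mm², ΣAX̄ = 56125.00 mm³, ΣAȲ = 227750.00 mm³.
X̄ = 56125.00/3550.00 = 15.81 mm; Ȳ = 227750.00/3550.00 = 64.15 mm.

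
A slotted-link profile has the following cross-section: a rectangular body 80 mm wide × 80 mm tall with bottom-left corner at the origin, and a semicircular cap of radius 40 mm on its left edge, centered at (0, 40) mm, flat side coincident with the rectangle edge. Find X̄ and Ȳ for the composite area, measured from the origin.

Part | A | x̄ᵢ | ȳᵢ | A·x̄ᵢ | A·ȳᵢ
rectangular body | 6400.00 | 40.00 | 40.00 | 256000.00 | 256000.00
semicircular end | 2513.27 | -16.98 | 40.00 | -42666.67 | 100530.96
Σ | 8913.27 |  |  | 213333.33 | 356530.96
X̄ = 213333.33 / 8913.27 = 23.93 mm
Ȳ = 356530.96 / 8913.27 = 40.00 mm

X̄ = 23.93 mm, Ȳ = 40.00 mm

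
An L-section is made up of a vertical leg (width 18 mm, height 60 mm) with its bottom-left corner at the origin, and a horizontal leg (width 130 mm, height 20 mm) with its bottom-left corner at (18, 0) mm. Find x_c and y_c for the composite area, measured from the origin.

x_c = 61.28 mm, y_c = 15.87 mm

vertical leg: A = 18 × 60 = 1080.00, centroid at (9.00, 30.00).
horizontal leg: A = 130 × 20 = 2600.00, centroid at (83.00, 10.00).
ΣA = 3680.00 mm², ΣAx_c = 225520.00 mm³, ΣAy_c = 58400.00 mm³.
x_c = 225520.00/3680.00 = 61.28 mm; y_c = 58400.00/3680.00 = 15.87 mm.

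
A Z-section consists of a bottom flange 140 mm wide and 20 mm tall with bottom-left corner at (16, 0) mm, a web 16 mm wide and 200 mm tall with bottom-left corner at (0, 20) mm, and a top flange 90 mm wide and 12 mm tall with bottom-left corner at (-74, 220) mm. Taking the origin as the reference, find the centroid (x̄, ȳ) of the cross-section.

bottom flange: A = 140 × 20 = 2800.00, centroid at (86.00, 10.00).
web: A = 16 × 200 = 3200.00, centroid at (8.00, 120.00).
top flange: A = 90 × 12 = 1080.00, centroid at (-29.00, 226.00).
ΣA = 7080.00 mm²
ΣAx̄ = (2800.00)(86.00) + (3200.00)(8.00) + (1080.00)(-29.00) = 235080.00 mm³
ΣAȳ = (2800.00)(10.00) + (3200.00)(120.00) + (1080.00)(226.00) = 656080.00 mm³
x̄ = 235080.00 / 7080.00 = 33.20 mm
ȳ = 656080.00 / 7080.00 = 92.67 mm

x̄ = 33.20 mm, ȳ = 92.67 mm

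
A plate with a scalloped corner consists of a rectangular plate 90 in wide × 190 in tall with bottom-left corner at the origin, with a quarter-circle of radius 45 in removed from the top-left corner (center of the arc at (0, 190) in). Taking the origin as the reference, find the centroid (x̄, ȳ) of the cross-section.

plate: A = 90 × 190 = 17100.00, centroid at (45.00, 95.00).
removed quarter-circle: A = −¼π·45² = -1590.43, centroid at (19.10, 170.90).
ΣA = 15509.57 in², ΣAx̄ = 739125.00 in³, ΣAȳ = 1352693.06 in³.
x̄ = 739125.00/15509.57 = 47.66 in; ȳ = 1352693.06/15509.57 = 87.22 in.

x̄ = 47.66 in, ȳ = 87.22 in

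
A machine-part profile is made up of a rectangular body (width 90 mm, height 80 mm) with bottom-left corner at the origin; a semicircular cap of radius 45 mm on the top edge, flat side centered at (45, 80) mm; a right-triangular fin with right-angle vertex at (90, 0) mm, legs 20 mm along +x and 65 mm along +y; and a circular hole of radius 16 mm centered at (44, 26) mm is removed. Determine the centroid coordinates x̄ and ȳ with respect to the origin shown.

Part | A | x̄ᵢ | ȳᵢ | A·x̄ᵢ | A·ȳᵢ
rectangular body | 7200.00 | 45.00 | 40.00 | 324000.00 | 288000.00
semicircular top | 3180.86 | 45.00 | 99.10 | 143138.82 | 315219.00
triangular fin | 650.00 | 96.67 | 21.67 | 62833.33 | 14083.33
hole | -804.25 | 44.00 | 26.00 | -35386.90 | -20910.44
Σ | 10226.61 |  |  | 494585.25 | 596391.90
x̄ = 494585.25 / 10226.61 = 48.36 mm
ȳ = 596391.90 / 10226.61 = 58.32 mm

x̄ = 48.36 mm, ȳ = 58.32 mm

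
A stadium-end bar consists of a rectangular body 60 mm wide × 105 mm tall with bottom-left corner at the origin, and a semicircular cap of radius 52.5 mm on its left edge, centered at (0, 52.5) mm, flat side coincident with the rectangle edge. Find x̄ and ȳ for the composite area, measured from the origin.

x̄ = 8.71 mm, ȳ = 52.50 mm

rectangular body: A = 60 × 105 = 6300.00, centroid at (30.00, 52.50).
semicircular end: A = ½π·52.5² = 4329.51, centroid at (-22.28, 52.50).
ΣA = 10629.51 mm²
ΣAx̄ = (6300.00)(30.00) + (4329.51)(-22.28) = 92531.25 mm³
ΣAȳ = (6300.00)(52.50) + (4329.51)(52.50) = 558049.14 mm³
x̄ = 92531.25 / 10629.51 = 8.71 mm
ȳ = 558049.14 / 10629.51 = 52.50 mm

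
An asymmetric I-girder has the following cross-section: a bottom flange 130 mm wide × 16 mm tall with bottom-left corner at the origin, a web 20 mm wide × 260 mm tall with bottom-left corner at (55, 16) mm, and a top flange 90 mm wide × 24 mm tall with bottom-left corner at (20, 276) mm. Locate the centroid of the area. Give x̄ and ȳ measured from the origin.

bottom flange: A = 130 × 16 = 2080.00, centroid at (65.00, 8.00).
web: A = 20 × 260 = 5200.00, centroid at (65.00, 146.00).
top flange: A = 90 × 24 = 2160.00, centroid at (65.00, 288.00).
ΣA = 9440.00 mm²
ΣAx̄ = (2080.00)(65.00) + (5200.00)(65.00) + (2160.00)(65.00) = 613600.00 mm³
ΣAȳ = (2080.00)(8.00) + (5200.00)(146.00) + (2160.00)(288.00) = 1397920.00 mm³
x̄ = 613600.00 / 9440.00 = 65.00 mm
ȳ = 1397920.00 / 9440.00 = 148.08 mm

x̄ = 65.00 mm, ȳ = 148.08 mm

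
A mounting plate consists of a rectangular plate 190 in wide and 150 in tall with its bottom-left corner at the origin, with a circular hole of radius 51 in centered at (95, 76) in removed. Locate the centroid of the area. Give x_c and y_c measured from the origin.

x_c = 95.00 in, y_c = 74.60 in

plate: A = 190 × 150 = 28500.00, centroid at (95.00, 75.00).
hole: A = −π·51² = -8171.28, centroid at (95.00, 76.00).
ΣA = 20328.72 in²
ΣAx_c = (28500.00)(95.00) + (-8171.28)(95.00) = 1931228.16 in³
ΣAy_c = (28500.00)(75.00) + (-8171.28)(76.00) = 1516482.53 in³
x_c = 1931228.16 / 20328.72 = 95.00 in
y_c = 1516482.53 / 20328.72 = 74.60 in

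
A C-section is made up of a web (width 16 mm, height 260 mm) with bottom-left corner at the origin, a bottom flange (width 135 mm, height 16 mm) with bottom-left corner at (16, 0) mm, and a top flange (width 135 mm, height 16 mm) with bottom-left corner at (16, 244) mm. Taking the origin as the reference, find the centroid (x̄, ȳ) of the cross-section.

web: A = 16 × 260 = 4160.00, centroid at (8.00, 130.00).
bottom flange: A = 135 × 16 = 2160.00, centroid at (83.50, 8.00).
top flange: A = 135 × 16 = 2160.00, centroid at (83.50, 252.00).
ΣA = 8480.00 mm²
ΣAx̄ = (4160.00)(8.00) + (2160.00)(83.50) + (2160.00)(83.50) = 394000.00 mm³
ΣAȳ = (4160.00)(130.00) + (2160.00)(8.00) + (2160.00)(252.00) = 1102400.00 mm³
x̄ = 394000.00 / 8480.00 = 46.46 mm
ȳ = 1102400.00 / 8480.00 = 130.00 mm

x̄ = 46.46 mm, ȳ = 130.00 mm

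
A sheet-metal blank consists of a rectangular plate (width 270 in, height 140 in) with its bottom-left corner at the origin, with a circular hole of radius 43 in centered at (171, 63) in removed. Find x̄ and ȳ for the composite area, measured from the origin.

x̄ = 128.46 in, ȳ = 71.27 in

Part | A | x̄ᵢ | ȳᵢ | A·x̄ᵢ | A·ȳᵢ
plate | 37800.00 | 135.00 | 70.00 | 5103000.00 | 2646000.00
hole | -5808.80 | 171.00 | 63.00 | -993305.62 | -365954.70
Σ | 31991.20 |  |  | 4109694.38 | 2280045.30
x̄ = 4109694.38 / 31991.20 = 128.46 in
ȳ = 2280045.30 / 31991.20 = 71.27 in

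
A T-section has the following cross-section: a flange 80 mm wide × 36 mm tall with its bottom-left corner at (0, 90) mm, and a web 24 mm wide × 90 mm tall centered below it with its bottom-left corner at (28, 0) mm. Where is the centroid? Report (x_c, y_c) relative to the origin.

x_c = 40.00 mm, y_c = 81.00 mm

web: A = 24 × 90 = 2160.00, centroid at (40.00, 45.00).
flange: A = 80 × 36 = 2880.00, centroid at (40.00, 108.00).
ΣA = 5040.00 mm², ΣAx_c = 201600.00 mm³, ΣAy_c = 408240.00 mm³.
x_c = 201600.00/5040.00 = 40.00 mm; y_c = 408240.00/5040.00 = 81.00 mm.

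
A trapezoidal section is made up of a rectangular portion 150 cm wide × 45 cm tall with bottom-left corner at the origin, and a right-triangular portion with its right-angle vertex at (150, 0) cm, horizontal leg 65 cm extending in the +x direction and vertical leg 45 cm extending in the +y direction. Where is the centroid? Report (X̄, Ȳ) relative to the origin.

rectangular portion: A = 150 × 45 = 6750.00, centroid at (75.00, 22.50).
triangular portion: A = ½·65·45 = 1462.50, centroid at (171.67, 15.00).
ΣA = 8212.50 cm², ΣAX̄ = 757312.50 cm³, ΣAȲ = 173812.50 cm³.
X̄ = 757312.50/8212.50 = 92.21 cm; Ȳ = 173812.50/8212.50 = 21.16 cm.

X̄ = 92.21 cm, Ȳ = 21.16 cm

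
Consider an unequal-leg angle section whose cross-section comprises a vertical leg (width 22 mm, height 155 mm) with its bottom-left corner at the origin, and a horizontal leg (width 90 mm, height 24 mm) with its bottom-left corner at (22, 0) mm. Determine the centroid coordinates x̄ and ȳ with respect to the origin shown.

x̄ = 32.72 mm, ȳ = 52.10 mm

Part | A | x̄ᵢ | ȳᵢ | A·x̄ᵢ | A·ȳᵢ
vertical leg | 3410.00 | 11.00 | 77.50 | 37510.00 | 264275.00
horizontal leg | 2160.00 | 67.00 | 12.00 | 144720.00 | 25920.00
Σ | 5570.00 |  |  | 182230.00 | 290195.00
x̄ = 182230.00 / 5570.00 = 32.72 mm
ȳ = 290195.00 / 5570.00 = 52.10 mm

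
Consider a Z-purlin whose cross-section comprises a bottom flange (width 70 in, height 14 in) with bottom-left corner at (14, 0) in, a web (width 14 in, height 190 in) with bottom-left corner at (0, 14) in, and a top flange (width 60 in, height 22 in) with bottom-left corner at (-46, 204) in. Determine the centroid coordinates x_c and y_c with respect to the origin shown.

x_c = 9.18 in, y_c = 117.06 in

Part | A | x̄ᵢ | ȳᵢ | A·x̄ᵢ | A·ȳᵢ
bottom flange | 980.00 | 49.00 | 7.00 | 48020.00 | 6860.00
web | 2660.00 | 7.00 | 109.00 | 18620.00 | 289940.00
top flange | 1320.00 | -16.00 | 215.00 | -21120.00 | 283800.00
Σ | 4960.00 |  |  | 45520.00 | 580600.00
x_c = 45520.00 / 4960.00 = 9.18 in
y_c = 580600.00 / 4960.00 = 117.06 in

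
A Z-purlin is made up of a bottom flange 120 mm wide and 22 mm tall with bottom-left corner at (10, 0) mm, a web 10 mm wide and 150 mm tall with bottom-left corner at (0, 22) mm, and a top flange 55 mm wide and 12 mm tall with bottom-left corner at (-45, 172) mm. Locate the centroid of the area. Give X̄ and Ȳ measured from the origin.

X̄ = 37.66 mm, Ȳ = 60.84 mm

Part | A | x̄ᵢ | ȳᵢ | A·x̄ᵢ | A·ȳᵢ
bottom flange | 2640.00 | 70.00 | 11.00 | 184800.00 | 29040.00
web | 1500.00 | 5.00 | 97.00 | 7500.00 | 145500.00
top flange | 660.00 | -17.50 | 178.00 | -11550.00 | 117480.00
Σ | 4800.00 |  |  | 180750.00 | 292020.00
X̄ = 180750.00 / 4800.00 = 37.66 mm
Ȳ = 292020.00 / 4800.00 = 60.84 mm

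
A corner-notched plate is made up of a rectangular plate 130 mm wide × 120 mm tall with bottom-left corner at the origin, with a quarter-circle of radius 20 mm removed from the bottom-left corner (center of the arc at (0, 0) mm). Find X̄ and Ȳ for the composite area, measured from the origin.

plate: A = 130 × 120 = 15600.00, centroid at (65.00, 60.00).
removed quarter-circle: A = −¼π·20² = -314.16, centroid at (8.49, 8.49).
ΣA = 15285.84 mm²
ΣAX̄ = (15600.00)(65.00) + (-314.16)(8.49) = 1011333.33 mm³
ΣAȲ = (15600.00)(60.00) + (-314.16)(8.49) = 933333.33 mm³
X̄ = 1011333.33 / 15285.84 = 66.16 mm
Ȳ = 933333.33 / 15285.84 = 61.06 mm

X̄ = 66.16 mm, Ȳ = 61.06 mm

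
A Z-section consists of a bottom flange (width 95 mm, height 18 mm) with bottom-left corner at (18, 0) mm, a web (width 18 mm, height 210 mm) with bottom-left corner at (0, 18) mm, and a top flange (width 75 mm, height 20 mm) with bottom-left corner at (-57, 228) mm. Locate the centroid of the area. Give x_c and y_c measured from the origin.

x_c = 16.71 mm, y_c = 119.79 mm

bottom flange: A = 95 × 18 = 1710.00, centroid at (65.50, 9.00).
web: A = 18 × 210 = 3780.00, centroid at (9.00, 123.00).
top flange: A = 75 × 20 = 1500.00, centroid at (-19.50, 238.00).
ΣA = 6990.00 mm², ΣAx_c = 116775.00 mm³, ΣAy_c = 837330.00 mm³.
x_c = 116775.00/6990.00 = 16.71 mm; y_c = 837330.00/6990.00 = 119.79 mm.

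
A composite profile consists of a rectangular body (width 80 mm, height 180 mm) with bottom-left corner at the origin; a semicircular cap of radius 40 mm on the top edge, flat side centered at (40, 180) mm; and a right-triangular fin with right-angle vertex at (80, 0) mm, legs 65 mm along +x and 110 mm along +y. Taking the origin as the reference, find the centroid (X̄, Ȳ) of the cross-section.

X̄ = 50.76 mm, Ȳ = 93.82 mm

Part | A | x̄ᵢ | ȳᵢ | A·x̄ᵢ | A·ȳᵢ
rectangular body | 14400.00 | 40.00 | 90.00 | 576000.00 | 1296000.00
semicircular top | 2513.27 | 40.00 | 196.98 | 100530.96 | 495056.01
triangular fin | 3575.00 | 101.67 | 36.67 | 363458.33 | 131083.33
Σ | 20488.27 |  |  | 1039989.30 | 1922139.34
X̄ = 1039989.30 / 20488.27 = 50.76 mm
Ȳ = 1922139.34 / 20488.27 = 93.82 mm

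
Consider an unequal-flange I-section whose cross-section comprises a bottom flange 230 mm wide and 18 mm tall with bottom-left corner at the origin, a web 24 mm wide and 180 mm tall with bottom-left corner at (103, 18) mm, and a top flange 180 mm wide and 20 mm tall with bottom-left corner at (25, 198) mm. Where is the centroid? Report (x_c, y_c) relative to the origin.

bottom flange: A = 230 × 18 = 4140.00, centroid at (115.00, 9.00).
web: A = 24 × 180 = 4320.00, centroid at (115.00, 108.00).
top flange: A = 180 × 20 = 3600.00, centroid at (115.00, 208.00).
ΣA = 12060.00 mm², ΣAx_c = 1386900.00 mm³, ΣAy_c = 1252620.00 mm³.
x_c = 1386900.00/12060.00 = 115.00 mm; y_c = 1252620.00/12060.00 = 103.87 mm.

x_c = 115.00 mm, y_c = 103.87 mm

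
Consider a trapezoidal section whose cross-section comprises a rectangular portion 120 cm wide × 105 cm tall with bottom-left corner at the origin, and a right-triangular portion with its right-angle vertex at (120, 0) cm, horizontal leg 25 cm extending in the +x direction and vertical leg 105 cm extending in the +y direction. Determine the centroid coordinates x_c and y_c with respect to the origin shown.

x_c = 66.45 cm, y_c = 50.85 cm

rectangular portion: A = 120 × 105 = 12600.00, centroid at (60.00, 52.50).
triangular portion: A = ½·25·105 = 1312.50, centroid at (128.33, 35.00).
ΣA = 13912.50 cm²
ΣAx_c = (12600.00)(60.00) + (1312.50)(128.33) = 924437.50 cm³
ΣAy_c = (12600.00)(52.50) + (1312.50)(35.00) = 707437.50 cm³
x_c = 924437.50 / 13912.50 = 66.45 cm
y_c = 707437.50 / 13912.50 = 50.85 cm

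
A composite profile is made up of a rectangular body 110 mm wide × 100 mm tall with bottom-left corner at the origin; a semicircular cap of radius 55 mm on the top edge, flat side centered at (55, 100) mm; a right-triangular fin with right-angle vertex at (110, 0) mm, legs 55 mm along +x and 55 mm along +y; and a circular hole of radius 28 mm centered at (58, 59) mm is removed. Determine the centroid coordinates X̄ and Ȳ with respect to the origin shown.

X̄ = 61.99 mm, Ȳ = 68.81 mm

Part | A | x̄ᵢ | ȳᵢ | A·x̄ᵢ | A·ȳᵢ
rectangular body | 11000.00 | 55.00 | 50.00 | 605000.00 | 550000.00
semicircular top | 4751.66 | 55.00 | 123.34 | 261341.24 | 586082.56
triangular fin | 1512.50 | 128.33 | 18.33 | 194104.17 | 27729.17
hole | -2463.01 | 58.00 | 59.00 | -142854.50 | -145317.51
Σ | 14801.15 |  |  | 917590.90 | 1018494.21
X̄ = 917590.90 / 14801.15 = 61.99 mm
Ȳ = 1018494.21 / 14801.15 = 68.81 mm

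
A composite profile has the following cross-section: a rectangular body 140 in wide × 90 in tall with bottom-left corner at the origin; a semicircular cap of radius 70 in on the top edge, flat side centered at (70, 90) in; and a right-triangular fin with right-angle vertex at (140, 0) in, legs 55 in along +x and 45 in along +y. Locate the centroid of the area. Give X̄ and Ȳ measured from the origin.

X̄ = 75.08 in, Ȳ = 69.98 in

Part | A | x̄ᵢ | ȳᵢ | A·x̄ᵢ | A·ȳᵢ
rectangular body | 12600.00 | 70.00 | 45.00 | 882000.00 | 567000.00
semicircular top | 7696.90 | 70.00 | 119.71 | 538783.14 | 921387.85
triangular fin | 1237.50 | 158.33 | 15.00 | 195937.50 | 18562.50
Σ | 21534.40 |  |  | 1616720.64 | 1506950.35
X̄ = 1616720.64 / 21534.40 = 75.08 in
Ȳ = 1506950.35 / 21534.40 = 69.98 in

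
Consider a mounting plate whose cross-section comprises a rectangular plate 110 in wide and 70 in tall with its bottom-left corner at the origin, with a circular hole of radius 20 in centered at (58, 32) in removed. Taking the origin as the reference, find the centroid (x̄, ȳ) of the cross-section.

Part | A | x̄ᵢ | ȳᵢ | A·x̄ᵢ | A·ȳᵢ
plate | 7700.00 | 55.00 | 35.00 | 423500.00 | 269500.00
hole | -1256.64 | 58.00 | 32.00 | -72884.95 | -40212.39
Σ | 6443.36 |  |  | 350615.05 | 229287.61
x̄ = 350615.05 / 6443.36 = 54.41 in
ȳ = 229287.61 / 6443.36 = 35.59 in

x̄ = 54.41 in, ȳ = 35.59 in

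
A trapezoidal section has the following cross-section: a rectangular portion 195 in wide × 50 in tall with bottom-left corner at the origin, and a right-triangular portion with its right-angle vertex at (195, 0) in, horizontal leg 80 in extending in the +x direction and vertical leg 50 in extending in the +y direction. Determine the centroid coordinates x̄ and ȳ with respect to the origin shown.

x̄ = 118.63 in, ȳ = 23.58 in

rectangular portion: A = 195 × 50 = 9750.00, centroid at (97.50, 25.00).
triangular portion: A = ½·80·50 = 2000.00, centroid at (221.67, 16.67).
ΣA = 11750.00 in², ΣAx̄ = 1393958.33 in³, ΣAȳ = 277083.33 in³.
x̄ = 1393958.33/11750.00 = 118.63 in; ȳ = 277083.33/11750.00 = 23.58 in.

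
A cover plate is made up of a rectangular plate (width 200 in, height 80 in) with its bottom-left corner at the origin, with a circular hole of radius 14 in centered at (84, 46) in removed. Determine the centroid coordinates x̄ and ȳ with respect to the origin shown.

x̄ = 100.64 in, ȳ = 39.76 in

Part | A | x̄ᵢ | ȳᵢ | A·x̄ᵢ | A·ȳᵢ
plate | 16000.00 | 100.00 | 40.00 | 1600000.00 | 640000.00
hole | -615.75 | 84.00 | 46.00 | -51723.18 | -28324.60
Σ | 15384.25 |  |  | 1548276.82 | 611675.40
x̄ = 1548276.82 / 15384.25 = 100.64 in
ȳ = 611675.40 / 15384.25 = 39.76 in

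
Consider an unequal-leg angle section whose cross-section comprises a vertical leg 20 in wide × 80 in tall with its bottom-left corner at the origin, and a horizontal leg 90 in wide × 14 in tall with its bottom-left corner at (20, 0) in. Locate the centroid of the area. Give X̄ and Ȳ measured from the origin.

X̄ = 34.23 in, Ȳ = 25.46 in

vertical leg: A = 20 × 80 = 1600.00, centroid at (10.00, 40.00).
horizontal leg: A = 90 × 14 = 1260.00, centroid at (65.00, 7.00).
ΣA = 2860.00 in², ΣAX̄ = 97900.00 in³, ΣAȲ = 72820.00 in³.
X̄ = 97900.00/2860.00 = 34.23 in; Ȳ = 72820.00/2860.00 = 25.46 in.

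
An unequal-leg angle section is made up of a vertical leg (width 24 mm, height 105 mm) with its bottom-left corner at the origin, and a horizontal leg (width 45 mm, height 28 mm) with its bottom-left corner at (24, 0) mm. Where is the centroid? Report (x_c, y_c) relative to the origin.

x_c = 23.50 mm, y_c = 39.67 mm

Part | A | x̄ᵢ | ȳᵢ | A·x̄ᵢ | A·ȳᵢ
vertical leg | 2520.00 | 12.00 | 52.50 | 30240.00 | 132300.00
horizontal leg | 1260.00 | 46.50 | 14.00 | 58590.00 | 17640.00
Σ | 3780.00 |  |  | 88830.00 | 149940.00
x_c = 88830.00 / 3780.00 = 23.50 mm
y_c = 149940.00 / 3780.00 = 39.67 mm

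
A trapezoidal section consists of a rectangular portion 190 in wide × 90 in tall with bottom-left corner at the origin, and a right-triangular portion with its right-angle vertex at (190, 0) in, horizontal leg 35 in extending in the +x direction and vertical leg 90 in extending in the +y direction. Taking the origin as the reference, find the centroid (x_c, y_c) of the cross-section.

x_c = 104.00 in, y_c = 43.73 in

rectangular portion: A = 190 × 90 = 17100.00, centroid at (95.00, 45.00).
triangular portion: A = ½·35·90 = 1575.00, centroid at (201.67, 30.00).
ΣA = 18675.00 in²
ΣAx_c = (17100.00)(95.00) + (1575.00)(201.67) = 1942125.00 in³
ΣAy_c = (17100.00)(45.00) + (1575.00)(30.00) = 816750.00 in³
x_c = 1942125.00 / 18675.00 = 104.00 in
y_c = 816750.00 / 18675.00 = 43.73 in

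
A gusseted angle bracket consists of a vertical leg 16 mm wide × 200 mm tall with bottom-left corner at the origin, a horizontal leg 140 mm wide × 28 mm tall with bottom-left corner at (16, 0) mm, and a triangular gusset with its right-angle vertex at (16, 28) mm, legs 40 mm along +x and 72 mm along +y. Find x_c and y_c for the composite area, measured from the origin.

x_c = 47.31 mm, y_c = 52.54 mm

vertical leg: A = 16 × 200 = 3200.00, centroid at (8.00, 100.00).
horizontal leg: A = 140 × 28 = 3920.00, centroid at (86.00, 14.00).
gusset: A = ½·40·72 = 1440.00, centroid at (29.33, 52.00).
ΣA = 8560.00 mm², ΣAx_c = 404960.00 mm³, ΣAy_c = 449760.00 mm³.
x_c = 404960.00/8560.00 = 47.31 mm; y_c = 449760.00/8560.00 = 52.54 mm.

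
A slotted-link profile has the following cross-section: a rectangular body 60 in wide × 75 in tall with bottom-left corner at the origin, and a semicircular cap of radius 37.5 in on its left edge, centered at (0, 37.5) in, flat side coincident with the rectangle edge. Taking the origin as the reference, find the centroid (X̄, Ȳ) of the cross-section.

rectangular body: A = 60 × 75 = 4500.00, centroid at (30.00, 37.50).
semicircular end: A = ½π·37.5² = 2208.93, centroid at (-15.92, 37.50).
ΣA = 6708.93 in²
ΣAX̄ = (4500.00)(30.00) + (2208.93)(-15.92) = 99843.75 in³
ΣAȲ = (4500.00)(37.50) + (2208.93)(37.50) = 251584.96 in³
X̄ = 99843.75 / 6708.93 = 14.88 in
Ȳ = 251584.96 / 6708.93 = 37.50 in

X̄ = 14.88 in, Ȳ = 37.50 in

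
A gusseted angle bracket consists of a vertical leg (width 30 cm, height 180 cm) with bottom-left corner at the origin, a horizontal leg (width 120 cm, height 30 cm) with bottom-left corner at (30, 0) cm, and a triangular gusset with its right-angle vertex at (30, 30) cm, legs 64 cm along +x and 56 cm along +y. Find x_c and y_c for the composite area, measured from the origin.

x_c = 46.05 cm, y_c = 58.12 cm

Part | A | x̄ᵢ | ȳᵢ | A·x̄ᵢ | A·ȳᵢ
vertical leg | 5400.00 | 15.00 | 90.00 | 81000.00 | 486000.00
horizontal leg | 3600.00 | 90.00 | 15.00 | 324000.00 | 54000.00
gusset | 1792.00 | 51.33 | 48.67 | 91989.33 | 87210.67
Σ | 10792.00 |  |  | 496989.33 | 627210.67
x_c = 496989.33 / 10792.00 = 46.05 cm
y_c = 627210.67 / 10792.00 = 58.12 cm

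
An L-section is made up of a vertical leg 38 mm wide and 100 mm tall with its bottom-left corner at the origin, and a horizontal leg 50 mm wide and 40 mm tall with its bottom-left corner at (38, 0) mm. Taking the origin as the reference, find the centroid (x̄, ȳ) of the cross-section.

x̄ = 34.17 mm, ȳ = 39.66 mm

vertical leg: A = 38 × 100 = 3800.00, centroid at (19.00, 50.00).
horizontal leg: A = 50 × 40 = 2000.00, centroid at (63.00, 20.00).
ΣA = 5800.00 mm²
ΣAx̄ = (3800.00)(19.00) + (2000.00)(63.00) = 198200.00 mm³
ΣAȳ = (3800.00)(50.00) + (2000.00)(20.00) = 230000.00 mm³
x̄ = 198200.00 / 5800.00 = 34.17 mm
ȳ = 230000.00 / 5800.00 = 39.66 mm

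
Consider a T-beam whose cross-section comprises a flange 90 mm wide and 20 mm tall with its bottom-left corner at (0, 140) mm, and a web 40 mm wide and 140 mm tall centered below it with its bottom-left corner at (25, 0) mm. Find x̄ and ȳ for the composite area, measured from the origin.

web: A = 40 × 140 = 5600.00, centroid at (45.00, 70.00).
flange: A = 90 × 20 = 1800.00, centroid at (45.00, 150.00).
ΣA = 7400.00 mm²
ΣAx̄ = (5600.00)(45.00) + (1800.00)(45.00) = 333000.00 mm³
ΣAȳ = (5600.00)(70.00) + (1800.00)(150.00) = 662000.00 mm³
x̄ = 333000.00 / 7400.00 = 45.00 mm
ȳ = 662000.00 / 7400.00 = 89.46 mm

x̄ = 45.00 mm, ȳ = 89.46 mm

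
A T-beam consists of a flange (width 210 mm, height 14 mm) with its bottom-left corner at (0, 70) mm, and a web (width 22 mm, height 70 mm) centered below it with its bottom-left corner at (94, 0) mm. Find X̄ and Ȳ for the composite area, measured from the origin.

X̄ = 105.00 mm, Ȳ = 62.56 mm

web: A = 22 × 70 = 1540.00, centroid at (105.00, 35.00).
flange: A = 210 × 14 = 2940.00, centroid at (105.00, 77.00).
ΣA = 4480.00 mm²
ΣAX̄ = (1540.00)(105.00) + (2940.00)(105.00) = 470400.00 mm³
ΣAȲ = (1540.00)(35.00) + (2940.00)(77.00) = 280280.00 mm³
X̄ = 470400.00 / 4480.00 = 105.00 mm
Ȳ = 280280.00 / 4480.00 = 62.56 mm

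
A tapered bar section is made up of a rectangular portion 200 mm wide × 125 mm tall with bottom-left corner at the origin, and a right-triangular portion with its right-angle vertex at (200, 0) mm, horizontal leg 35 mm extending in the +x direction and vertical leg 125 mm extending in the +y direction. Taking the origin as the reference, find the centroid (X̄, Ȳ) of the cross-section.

Part | A | x̄ᵢ | ȳᵢ | A·x̄ᵢ | A·ȳᵢ
rectangular portion | 25000.00 | 100.00 | 62.50 | 2500000.00 | 1562500.00
triangular portion | 2187.50 | 211.67 | 41.67 | 463020.83 | 91145.83
Σ | 27187.50 |  |  | 2963020.83 | 1653645.83
X̄ = 2963020.83 / 27187.50 = 108.98 mm
Ȳ = 1653645.83 / 27187.50 = 60.82 mm

X̄ = 108.98 mm, Ȳ = 60.82 mm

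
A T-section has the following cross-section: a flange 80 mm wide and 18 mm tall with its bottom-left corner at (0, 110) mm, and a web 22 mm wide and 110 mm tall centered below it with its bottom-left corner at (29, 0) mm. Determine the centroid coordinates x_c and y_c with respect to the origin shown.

x_c = 40.00 mm, y_c = 78.88 mm

Part | A | x̄ᵢ | ȳᵢ | A·x̄ᵢ | A·ȳᵢ
web | 2420.00 | 40.00 | 55.00 | 96800.00 | 133100.00
flange | 1440.00 | 40.00 | 119.00 | 57600.00 | 171360.00
Σ | 3860.00 |  |  | 154400.00 | 304460.00
x_c = 154400.00 / 3860.00 = 40.00 mm
y_c = 304460.00 / 3860.00 = 78.88 mm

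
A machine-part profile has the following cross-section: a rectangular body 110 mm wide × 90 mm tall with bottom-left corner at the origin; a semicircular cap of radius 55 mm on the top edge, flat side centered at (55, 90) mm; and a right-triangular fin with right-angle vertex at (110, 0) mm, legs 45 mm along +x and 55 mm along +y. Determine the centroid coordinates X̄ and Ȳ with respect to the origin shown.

Part | A | x̄ᵢ | ȳᵢ | A·x̄ᵢ | A·ȳᵢ
rectangular body | 9900.00 | 55.00 | 45.00 | 544500.00 | 445500.00
semicircular top | 4751.66 | 55.00 | 113.34 | 261341.24 | 538565.97
triangular fin | 1237.50 | 125.00 | 18.33 | 154687.50 | 22687.50
Σ | 15889.16 |  |  | 960528.74 | 1006753.47
X̄ = 960528.74 / 15889.16 = 60.45 mm
Ȳ = 1006753.47 / 15889.16 = 63.36 mm

X̄ = 60.45 mm, Ȳ = 63.36 mm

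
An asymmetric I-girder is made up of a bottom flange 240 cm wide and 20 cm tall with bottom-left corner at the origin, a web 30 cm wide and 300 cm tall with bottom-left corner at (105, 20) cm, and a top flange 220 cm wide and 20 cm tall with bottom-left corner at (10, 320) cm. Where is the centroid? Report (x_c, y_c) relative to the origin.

bottom flange: A = 240 × 20 = 4800.00, centroid at (120.00, 10.00).
web: A = 30 × 300 = 9000.00, centroid at (120.00, 170.00).
top flange: A = 220 × 20 = 4400.00, centroid at (120.00, 330.00).
ΣA = 18200.00 cm²
ΣAx_c = (4800.00)(120.00) + (9000.00)(120.00) + (4400.00)(120.00) = 2184000.00 cm³
ΣAy_c = (4800.00)(10.00) + (9000.00)(170.00) + (4400.00)(330.00) = 3030000.00 cm³
x_c = 2184000.00 / 18200.00 = 120.00 cm
y_c = 3030000.00 / 18200.00 = 166.48 cm

x_c = 120.00 cm, y_c = 166.48 cm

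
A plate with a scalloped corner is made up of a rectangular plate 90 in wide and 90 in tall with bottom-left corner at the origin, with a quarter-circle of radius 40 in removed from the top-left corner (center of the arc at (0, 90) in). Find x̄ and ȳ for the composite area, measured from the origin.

x̄ = 50.15 in, ȳ = 39.85 in

Part | A | x̄ᵢ | ȳᵢ | A·x̄ᵢ | A·ȳᵢ
plate | 8100.00 | 45.00 | 45.00 | 364500.00 | 364500.00
removed quarter-circle | -1256.64 | 16.98 | 73.02 | -21333.33 | -91764.00
Σ | 6843.36 |  |  | 343166.67 | 272736.00
x̄ = 343166.67 / 6843.36 = 50.15 in
ȳ = 272736.00 / 6843.36 = 39.85 in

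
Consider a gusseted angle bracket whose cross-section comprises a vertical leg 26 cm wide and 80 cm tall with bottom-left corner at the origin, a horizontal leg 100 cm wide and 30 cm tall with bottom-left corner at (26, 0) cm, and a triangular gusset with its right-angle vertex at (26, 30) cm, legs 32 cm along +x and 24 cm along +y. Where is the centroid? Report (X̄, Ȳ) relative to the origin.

X̄ = 49.25 cm, Ȳ = 26.13 cm

vertical leg: A = 26 × 80 = 2080.00, centroid at (13.00, 40.00).
horizontal leg: A = 100 × 30 = 3000.00, centroid at (76.00, 15.00).
gusset: A = ½·32·24 = 384.00, centroid at (36.67, 38.00).
ΣA = 5464.00 cm²
ΣAX̄ = (2080.00)(13.00) + (3000.00)(76.00) + (384.00)(36.67) = 269120.00 cm³
ΣAȲ = (2080.00)(40.00) + (3000.00)(15.00) + (384.00)(38.00) = 142792.00 cm³
X̄ = 269120.00 / 5464.00 = 49.25 cm
Ȳ = 142792.00 / 5464.00 = 26.13 cm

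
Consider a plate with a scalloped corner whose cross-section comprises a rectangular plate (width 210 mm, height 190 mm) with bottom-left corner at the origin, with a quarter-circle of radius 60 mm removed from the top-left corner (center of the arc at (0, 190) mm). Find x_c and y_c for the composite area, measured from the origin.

x_c = 111.07 mm, y_c = 89.70 mm

Part | A | x̄ᵢ | ȳᵢ | A·x̄ᵢ | A·ȳᵢ
plate | 39900.00 | 105.00 | 95.00 | 4189500.00 | 3790500.00
removed quarter-circle | -2827.43 | 25.46 | 164.54 | -72000.00 | -465212.34
Σ | 37072.57 |  |  | 4117500.00 | 3325287.66
x_c = 4117500.00 / 37072.57 = 111.07 mm
y_c = 3325287.66 / 37072.57 = 89.70 mm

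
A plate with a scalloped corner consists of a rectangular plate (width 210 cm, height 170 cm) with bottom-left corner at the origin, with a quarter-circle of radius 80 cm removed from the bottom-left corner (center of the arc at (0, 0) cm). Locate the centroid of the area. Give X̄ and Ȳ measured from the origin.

Part | A | x̄ᵢ | ȳᵢ | A·x̄ᵢ | A·ȳᵢ
plate | 35700.00 | 105.00 | 85.00 | 3748500.00 | 3034500.00
removed quarter-circle | -5026.55 | 33.95 | 33.95 | -170666.67 | -170666.67
Σ | 30673.45 |  |  | 3577833.33 | 2863833.33
X̄ = 3577833.33 / 30673.45 = 116.64 cm
Ȳ = 2863833.33 / 30673.45 = 93.37 cm

X̄ = 116.64 cm, Ȳ = 93.37 cm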